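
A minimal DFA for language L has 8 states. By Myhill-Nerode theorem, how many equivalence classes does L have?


Myhill-Nerode theorem:
Number of equivalence classes = number of states in minimal DFA
Minimal DFA states = 8
Therefore equivalence classes = 8

8


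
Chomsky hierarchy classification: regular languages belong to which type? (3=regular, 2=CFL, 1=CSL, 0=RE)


Chomsky hierarchy levels:
  Type 3: Regular (DFA/NFA/regex)
  Type 2: Context-free (PDA)
  Type 1: Context-sensitive
  Type 0: Recursively enumerable (TM)
'regular' corresponds to Type 3

3


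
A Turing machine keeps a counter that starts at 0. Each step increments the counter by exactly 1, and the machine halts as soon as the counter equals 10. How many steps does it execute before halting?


Counter starts at 0. Counting sequence:
  Step 1: counter = 1
  Step 2: counter = 2
  Step 3: counter = 3
  Step 4: counter = 4
  Step 5: counter = 5
  Step 6: counter = 6
  ...
  Step 10: counter = 10
Counter reached 10 -> halt
Total steps = 10

10


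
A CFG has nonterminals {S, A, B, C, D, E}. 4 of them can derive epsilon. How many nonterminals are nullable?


Nonterminals: {S, A, B, C, D, E}
A nonterminal is nullable if it can derive epsilon
Counting nullable nonterminals: 4
Total nullable = 4

4


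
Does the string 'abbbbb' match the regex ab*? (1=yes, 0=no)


Pattern: ab*
String: 'abbbbb'
Pattern requires: exactly one 'a' followed by zero or more 'b's
First char is 'a' -> OK
Rest 'bbbbb': all b's? Yes
Result: 1

1


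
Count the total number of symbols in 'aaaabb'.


String: 'aaaabb'
Counting characters:
  'a' appears 4 time(s)
  'b' appears 2 time(s)
Total length = 4 + 2 = 6

6


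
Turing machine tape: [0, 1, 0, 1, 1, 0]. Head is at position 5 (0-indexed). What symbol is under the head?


Tape: [0, 1, 0, 1, 1, 0]
Positions: 0 1 2 3 4 5
Values:    0 1 0 1 1 0
Head at position 5
tape[5] = 0

0


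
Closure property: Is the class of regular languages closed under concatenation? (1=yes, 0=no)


Regular languages are closed under all standard operations:
- Union: Yes (product construction)
- Intersection: Yes (product construction)
- Complement: Yes (swap accept/reject)
- Concatenation: Yes (NFA construction)
Operation: concatenation -> Closed

1


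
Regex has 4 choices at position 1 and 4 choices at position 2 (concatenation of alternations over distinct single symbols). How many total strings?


First group: 4 alternatives
Second group: 4 alternatives
Concatenation: each choice from group 1 pairs with each from group 2
Total = 4 x 4 = 16

16


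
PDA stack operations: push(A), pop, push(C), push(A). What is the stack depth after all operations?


Tracing stack operations:
  push(A) -> stack = [A], depth=1
  pop -> removed A, stack = [], depth=0
  push(C) -> stack = [C], depth=1
  push(A) -> stack = [C,A], depth=2
Final depth = 2

2


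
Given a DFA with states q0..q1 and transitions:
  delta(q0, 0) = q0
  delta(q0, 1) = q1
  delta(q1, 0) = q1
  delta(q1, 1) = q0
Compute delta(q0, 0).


Looking up transition function:
delta(q0, 0) in the table
Row: q0, Column: 0
Result: q0

q0


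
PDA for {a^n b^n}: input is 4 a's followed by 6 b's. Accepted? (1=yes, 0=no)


Language requires equal numbers of a's and b's
PDA pushes for each 'a', pops for each 'b'
Number of a's = 4
Number of b's = 6
4 != 6 -> Reject

0


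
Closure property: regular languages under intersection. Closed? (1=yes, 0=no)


Regular languages are closed under:
- Union (DFA product construction)
- Intersection (DFA product construction)
- Complement (swap accept/reject states)
- Concatenation (NFA construction)
- Kleene star (NFA construction)
intersection is in this list
Therefore: closed

1


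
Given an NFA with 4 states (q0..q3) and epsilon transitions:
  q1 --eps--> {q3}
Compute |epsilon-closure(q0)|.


Starting from q0
Initialize closure = {q0}
q0 has no outgoing epsilon transitions -> nothing to add
Final closure: {q0}
Size = 1

1


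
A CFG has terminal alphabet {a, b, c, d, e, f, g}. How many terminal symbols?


Terminal symbols: a, b, c, d, e, f, g
Counting each: a (#1), b (#2), c (#3), d (#4), e (#5), f (#6), g (#7)
Total = 7

7


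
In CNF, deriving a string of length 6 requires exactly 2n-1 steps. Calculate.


Chomsky Normal Form derivation:
String length n = 6
Each step either:
  - Splits a nonterminal into two (n-1 such steps)
  - Converts a nonterminal to terminal (n such steps)
Total = (n-1) + n = 2n - 1
= 2(6) - 1
= 12 - 1
= 11

11


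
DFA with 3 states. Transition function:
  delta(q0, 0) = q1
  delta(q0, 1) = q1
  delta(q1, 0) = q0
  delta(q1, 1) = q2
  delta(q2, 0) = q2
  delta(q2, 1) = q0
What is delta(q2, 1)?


Looking up transition function:
delta(q2, 1) in the table
Row: q2, Column: 1
Result: q0

q0


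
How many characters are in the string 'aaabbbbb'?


String: 'aaabbbbb'
Counting characters:
  'a' appears 3 time(s)
  'b' appears 5 time(s)
Total length = 3 + 5 = 8

8


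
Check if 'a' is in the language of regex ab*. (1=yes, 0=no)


Pattern: ab*
String: 'a'
Pattern requires: exactly one 'a' followed by zero or more 'b's
First char is 'a' -> OK
Rest '': all b's? Yes
Result: 1

1


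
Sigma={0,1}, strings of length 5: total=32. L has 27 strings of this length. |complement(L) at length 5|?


Alphabet: {0,1}
String length: 5
Total strings of length 5 = 2^5 = 32
Strings in L = 27
Complement = total - |L|
= 32 - 27
= 5

5


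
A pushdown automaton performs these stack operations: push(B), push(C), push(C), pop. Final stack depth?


Tracing stack operations:
  push(B) -> stack = [B], depth=1
  push(C) -> stack = [B,C], depth=2
  push(C) -> stack = [B,C,C], depth=3
  pop -> removed C, stack = [B,C], depth=2
Final depth = 2

2


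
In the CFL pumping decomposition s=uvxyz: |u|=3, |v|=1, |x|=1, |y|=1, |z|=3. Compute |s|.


|s| = |u| + |v| + |x| + |y| + |z|
= 3 + 1 + 1 + 1 + 3
= 4 + 1 + 4
= 5 + 4
= 9

9


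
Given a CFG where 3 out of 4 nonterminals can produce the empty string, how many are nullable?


Nonterminals: {S, A, B, C}
A nonterminal is nullable if it can derive epsilon
Counting nullable nonterminals: 3
Total nullable = 3

3


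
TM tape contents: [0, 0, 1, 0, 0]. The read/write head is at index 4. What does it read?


Tape: [0, 0, 1, 0, 0]
Positions: 0 1 2 3 4
Values:    0 0 1 0 0
Head at position 4
tape[4] = 0

0


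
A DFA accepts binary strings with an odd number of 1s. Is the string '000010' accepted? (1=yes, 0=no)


DFA has 2 states: q_even (start, accept=no) and q_odd
Processing string '000010' character by character:
  Position 0: read '0', 1-count=0 -> q_even (no change)
  Position 1: read '0', 1-count=0 -> q_even (no change)
  Position 2: read '0', 1-count=0 -> q_even (no change)
  Position 3: read '0', 1-count=0 -> q_even (no change)
  Position 4: read '1', 1-count=1 -> q_odd
  Position 5: read '0', 1-count=1 -> q_odd (no change)
Final state: q_odd, total 1s = 1 (odd); the DFA requires an odd count -> accept

1


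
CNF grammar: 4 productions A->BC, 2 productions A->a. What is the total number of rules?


CNF allows two rule forms:
  A -> BC (binary): 4 rules
  A -> a (terminal): 2 rules
Total = 4 + 2 = 6

6


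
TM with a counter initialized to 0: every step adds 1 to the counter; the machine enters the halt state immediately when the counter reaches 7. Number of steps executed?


Counter starts at 0. Counting sequence:
  Step 1: counter = 1
  Step 2: counter = 2
  Step 3: counter = 3
  Step 4: counter = 4
  Step 5: counter = 5
  Step 6: counter = 6
  Step 7: counter = 7
Counter reached 7 -> halt
Total steps = 7

7


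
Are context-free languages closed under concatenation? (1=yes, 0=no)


CFL closure properties:
  Closed under: union, concatenation, Kleene star
  NOT closed under: intersection, complement
Operation 'concatenation' is in closed list -> Yes (closed)

1


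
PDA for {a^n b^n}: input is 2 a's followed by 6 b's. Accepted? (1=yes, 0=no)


Language requires equal numbers of a's and b's
PDA pushes for each 'a', pops for each 'b'
Number of a's = 2
Number of b's = 6
2 != 6 -> Reject

0


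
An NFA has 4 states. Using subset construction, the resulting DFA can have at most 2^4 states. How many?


NFA has 4 states
Subset construction: each DFA state = subset of NFA states
Maximum subsets = 2^4
2^4 = 16

16


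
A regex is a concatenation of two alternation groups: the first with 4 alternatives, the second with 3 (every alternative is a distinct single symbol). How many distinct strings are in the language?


First group: 4 alternatives
Second group: 3 alternatives
Concatenation: each choice from group 1 pairs with each from group 2
Total = 4 x 3 = 12

12


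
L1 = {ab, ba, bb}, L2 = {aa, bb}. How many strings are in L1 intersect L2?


L1 = {ab, ba, bb}
L2 = {aa, bb}
Checking each string in L1 against L2:
  'ab': in L2? No
  'ba': in L2? No
  'bb': in L2? Yes
Intersection = {bb}
|L1 ∩ L2| = 1

1


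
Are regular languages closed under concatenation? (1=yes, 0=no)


Regular languages are closed under:
- Union (DFA product construction)
- Intersection (DFA product construction)
- Complement (swap accept/reject states)
- Concatenation (NFA construction)
- Kleene star (NFA construction)
concatenation is in this list
Therefore: closed

1


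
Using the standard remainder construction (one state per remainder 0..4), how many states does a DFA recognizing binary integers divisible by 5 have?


Divisibility by 5 is tracked via the remainder mod 5: 0, 1, ..., 4
The construction assigns one state to each remainder
Number of remainders = 5

5


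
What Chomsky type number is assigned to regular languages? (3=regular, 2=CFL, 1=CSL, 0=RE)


Chomsky hierarchy levels:
  Type 3: Regular (DFA/NFA/regex)
  Type 2: Context-free (PDA)
  Type 1: Context-sensitive
  Type 0: Recursively enumerable (TM)
'regular' corresponds to Type 3

3


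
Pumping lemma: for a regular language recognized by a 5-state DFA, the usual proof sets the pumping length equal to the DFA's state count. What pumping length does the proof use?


Pumping lemma for regular languages (standard proof):
Take p = |Q|, the number of DFA states.
Any string of length >= |Q| passes through |Q|+1 states while reading its first |Q| symbols,
so by pigeonhole some state repeats, giving the loop that can be pumped.
Here |Q| = 5
Therefore the proof uses p = 5

5


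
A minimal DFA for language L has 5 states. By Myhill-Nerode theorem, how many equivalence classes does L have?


Myhill-Nerode theorem:
Number of equivalence classes = number of states in minimal DFA
Minimal DFA states = 5
Therefore equivalence classes = 5

5


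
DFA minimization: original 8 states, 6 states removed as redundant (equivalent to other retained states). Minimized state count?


Original DFA: 8 states
Redundant states removed: 6
Minimized states = original - removed
= 8 - 6
= 2

2


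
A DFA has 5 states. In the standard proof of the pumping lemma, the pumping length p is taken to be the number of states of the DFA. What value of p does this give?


Pumping lemma for regular languages (standard proof):
Take p = |Q|, the number of DFA states.
Any string of length >= |Q| passes through |Q|+1 states while reading its first |Q| symbols,
so by pigeonhole some state repeats, giving the loop that can be pumped.
Here |Q| = 5
Therefore the proof uses p = 5

5


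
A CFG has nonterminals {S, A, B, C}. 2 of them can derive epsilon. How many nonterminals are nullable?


Nonterminals: {S, A, B, C}
A nonterminal is nullable if it can derive epsilon
Counting nullable nonterminals: 2
Total nullable = 2

2


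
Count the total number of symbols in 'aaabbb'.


String: 'aaabbb'
Counting characters:
  'a' appears 3 time(s)
  'b' appears 3 time(s)
Total length = 3 + 3 = 6

6


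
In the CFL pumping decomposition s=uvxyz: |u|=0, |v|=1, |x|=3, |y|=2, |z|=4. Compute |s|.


|s| = |u| + |v| + |x| + |y| + |z|
= 0 + 1 + 3 + 2 + 4
= 1 + 3 + 6
= 4 + 6
= 10

10


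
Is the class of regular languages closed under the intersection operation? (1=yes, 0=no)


Regular languages are closed under:
- Union (DFA product construction)
- Intersection (DFA product construction)
- Complement (swap accept/reject states)
- Concatenation (NFA construction)
- Kleene star (NFA construction)
intersection is in this list
Therefore: closed

1


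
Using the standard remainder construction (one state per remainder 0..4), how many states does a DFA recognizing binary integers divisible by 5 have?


Divisibility by 5 is tracked via the remainder mod 5: 0, 1, ..., 4
The construction assigns one state to each remainder
Number of remainders = 5

5


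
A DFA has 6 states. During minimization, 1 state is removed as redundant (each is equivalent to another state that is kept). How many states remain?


Original DFA: 6 states
Redundant states removed: 1
Minimized states = original - removed
= 6 - 1
= 5

5


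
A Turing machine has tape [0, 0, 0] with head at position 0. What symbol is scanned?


Tape: [0, 0, 0]
Positions: 0 1 2
Values:    0 0 0
Head at position 0
tape[0] = 0

0


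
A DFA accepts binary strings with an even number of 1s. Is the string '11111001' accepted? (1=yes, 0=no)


DFA has 2 states: q_even (start, accept=yes) and q_odd
Processing string '11111001' character by character:
  Position 0: read '1', 1-count=1 -> q_odd
  Position 1: read '1', 1-count=2 -> q_even
  Position 2: read '1', 1-count=3 -> q_odd
  Position 3: read '1', 1-count=4 -> q_even
  Position 4: read '1', 1-count=5 -> q_odd
  Position 5: read '0', 1-count=5 -> q_odd (no change)
  Position 6: read '0', 1-count=5 -> q_odd (no change)
  Position 7: read '1', 1-count=6 -> q_even
Final state: q_even, total 1s = 6 (even); the DFA requires an even count -> accept

1


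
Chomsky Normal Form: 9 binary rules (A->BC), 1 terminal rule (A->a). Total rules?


CNF allows two rule forms:
  A -> BC (binary): 9 rules
  A -> a (terminal): 1 rule
Total = 9 + 1 = 10

10


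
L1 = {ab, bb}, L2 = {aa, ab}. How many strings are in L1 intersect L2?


L1 = {ab, bb}
L2 = {aa, ab}
Checking each string in L1 against L2:
  'ab': in L2? Yes
  'bb': in L2? No
Intersection = {ab}
|L1 ∩ L2| = 1

1


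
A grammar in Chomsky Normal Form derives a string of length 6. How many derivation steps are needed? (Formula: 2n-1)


Chomsky Normal Form derivation:
String length n = 6
Each step either:
  - Splits a nonterminal into two (n-1 such steps)
  - Converts a nonterminal to terminal (n such steps)
Total = (n-1) + n = 2n - 1
= 2(6) - 1
= 12 - 1
= 11

11


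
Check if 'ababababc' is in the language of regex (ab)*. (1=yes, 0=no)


Pattern: (ab)*
String: 'ababababc'
Pattern requires: zero or more repetitions of 'ab'
Length 9 is odd -> cannot be (ab)* -> no match
Result: 0

0


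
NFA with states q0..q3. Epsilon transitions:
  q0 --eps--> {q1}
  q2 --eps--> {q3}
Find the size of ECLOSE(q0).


Starting from q0
Initialize closure = {q0}
Follow epsilon from q0 -> add q1
Final closure: {q0, q1}
Size = 2

2


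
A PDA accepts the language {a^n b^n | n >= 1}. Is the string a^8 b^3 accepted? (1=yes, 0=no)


Language requires equal numbers of a's and b's
PDA pushes for each 'a', pops for each 'b'
Number of a's = 8
Number of b's = 3
8 != 3 -> Reject

0


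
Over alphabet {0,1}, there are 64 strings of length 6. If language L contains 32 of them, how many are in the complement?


Alphabet: {0,1}
String length: 6
Total strings of length 6 = 2^6 = 64
Strings in L = 32
Complement = total - |L|
= 64 - 32
= 32

32


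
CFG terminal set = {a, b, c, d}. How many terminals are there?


Terminal symbols: a, b, c, d
Counting each: a (#1), b (#2), c (#3), d (#4)
Total = 4

4


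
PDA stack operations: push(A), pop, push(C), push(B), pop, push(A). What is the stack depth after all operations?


Tracing stack operations:
  push(A) -> stack = [A], depth=1
  pop -> removed A, stack = [], depth=0
  push(C) -> stack = [C], depth=1
  push(B) -> stack = [C,B], depth=2
  pop -> removed B, stack = [C], depth=1
  push(A) -> stack = [C,A], depth=2
Final depth = 2

2


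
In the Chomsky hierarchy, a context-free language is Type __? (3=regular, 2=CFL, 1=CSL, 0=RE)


Chomsky hierarchy levels:
  Type 3: Regular (DFA/NFA/regex)
  Type 2: Context-free (PDA)
  Type 1: Context-sensitive
  Type 0: Recursively enumerable (TM)
'context-free' corresponds to Type 2

2


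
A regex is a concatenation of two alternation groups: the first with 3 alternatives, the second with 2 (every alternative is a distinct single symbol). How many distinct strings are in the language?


First group: 3 alternatives
Second group: 2 alternatives
Concatenation: each choice from group 1 pairs with each from group 2
Total = 3 x 2 = 6

6


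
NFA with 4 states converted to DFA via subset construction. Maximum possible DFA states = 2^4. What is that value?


NFA has 4 states
Subset construction: each DFA state = subset of NFA states
Maximum subsets = 2^4
2^4 = 16

16


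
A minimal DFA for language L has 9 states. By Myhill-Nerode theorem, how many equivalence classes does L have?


Myhill-Nerode theorem:
Number of equivalence classes = number of states in minimal DFA
Minimal DFA states = 9
Therefore equivalence classes = 9

9


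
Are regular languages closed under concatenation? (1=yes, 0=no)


Regular languages are closed under all standard operations:
- Union: Yes (product construction)
- Intersection: Yes (product construction)
- Complement: Yes (swap accept/reject)
- Concatenation: Yes (NFA construction)
Operation: concatenation -> Closed

1


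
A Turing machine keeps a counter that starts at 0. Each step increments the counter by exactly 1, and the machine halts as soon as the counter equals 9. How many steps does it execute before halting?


Counter starts at 0. Counting sequence:
  Step 1: counter = 1
  Step 2: counter = 2
  Step 3: counter = 3
  Step 4: counter = 4
  Step 5: counter = 5
  Step 6: counter = 6
  ...
  Step 9: counter = 9
Counter reached 9 -> halt
Total steps = 9

9


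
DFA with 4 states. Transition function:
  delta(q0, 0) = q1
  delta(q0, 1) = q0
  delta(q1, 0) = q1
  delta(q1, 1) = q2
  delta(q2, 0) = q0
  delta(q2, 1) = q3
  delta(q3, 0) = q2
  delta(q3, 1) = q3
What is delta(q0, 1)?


Looking up transition function:
delta(q0, 1) in the table
Row: q0, Column: 1
Result: q0

q0


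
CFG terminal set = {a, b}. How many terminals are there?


Terminal symbols: a, b
Counting each: a (#1), b (#2)
Total = 2

2


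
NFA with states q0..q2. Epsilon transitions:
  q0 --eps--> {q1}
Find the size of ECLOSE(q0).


Starting from q0
Initialize closure = {q0}
Follow epsilon from q0 -> add q1
Final closure: {q0, q1}
Size = 2

2


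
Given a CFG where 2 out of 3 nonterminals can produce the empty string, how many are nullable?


Nonterminals: {S, A, B}
A nonterminal is nullable if it can derive epsilon
Counting nullable nonterminals: 2
Total nullable = 2

2


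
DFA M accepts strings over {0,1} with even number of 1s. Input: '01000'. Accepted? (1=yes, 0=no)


DFA has 2 states: q_even (start, accept=yes) and q_odd
Processing string '01000' character by character:
  Position 0: read '0', 1-count=0 -> q_even (no change)
  Position 1: read '1', 1-count=1 -> q_odd
  Position 2: read '0', 1-count=1 -> q_odd (no change)
  Position 3: read '0', 1-count=1 -> q_odd (no change)
  Position 4: read '0', 1-count=1 -> q_odd (no change)
Final state: q_odd, total 1s = 1 (odd); the DFA requires an even count -> reject

0


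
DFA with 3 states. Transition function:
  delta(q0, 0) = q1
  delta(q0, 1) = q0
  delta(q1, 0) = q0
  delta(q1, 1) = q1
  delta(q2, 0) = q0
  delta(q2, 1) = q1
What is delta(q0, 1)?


Looking up transition function:
delta(q0, 1) in the table
Row: q0, Column: 1
Result: q0

q0


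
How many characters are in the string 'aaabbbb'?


String: 'aaabbbb'
Counting characters:
  'a' appears 3 time(s)
  'b' appears 4 time(s)
Total length = 3 + 4 = 7

7


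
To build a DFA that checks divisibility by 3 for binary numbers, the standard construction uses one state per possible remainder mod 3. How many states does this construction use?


Divisibility by 3 is tracked via the remainder mod 3: 0, 1, ..., 2
The construction assigns one state to each remainder
Number of remainders = 3

3


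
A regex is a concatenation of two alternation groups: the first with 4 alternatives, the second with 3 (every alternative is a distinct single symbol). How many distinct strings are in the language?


First group: 4 alternatives
Second group: 3 alternatives
Concatenation: each choice from group 1 pairs with each from group 2
Total = 4 x 3 = 12

12


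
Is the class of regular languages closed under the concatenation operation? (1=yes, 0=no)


Regular languages are closed under:
- Union (DFA product construction)
- Intersection (DFA product construction)
- Complement (swap accept/reject states)
- Concatenation (NFA construction)
- Kleene star (NFA construction)
concatenation is in this list
Therefore: closed

1


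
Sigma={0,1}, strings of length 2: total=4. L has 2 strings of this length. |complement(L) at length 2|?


Alphabet: {0,1}
String length: 2
Total strings of length 2 = 2^2 = 4
Strings in L = 2
Complement = total - |L|
= 4 - 2
= 2

2


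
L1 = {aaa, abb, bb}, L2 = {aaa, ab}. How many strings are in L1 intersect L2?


L1 = {aaa, abb, bb}
L2 = {aaa, ab}
Checking each string in L1 against L2:
  'aaa': in L2? Yes
  'abb': in L2? No
  'bb': in L2? No
Intersection = {aaa}
|L1 ∩ L2| = 1

1


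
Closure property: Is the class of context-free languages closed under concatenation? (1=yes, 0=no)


CFL closure properties:
  Closed under: union, concatenation, Kleene star
  NOT closed under: intersection, complement
Operation 'concatenation' is in closed list -> Yes (closed)

1


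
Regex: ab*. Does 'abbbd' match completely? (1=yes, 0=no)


Pattern: ab*
String: 'abbbd'
Pattern requires: exactly one 'a' followed by zero or more 'b's
First char is 'a' -> OK
Rest 'bbbd': all b's? No
Result: 0

0


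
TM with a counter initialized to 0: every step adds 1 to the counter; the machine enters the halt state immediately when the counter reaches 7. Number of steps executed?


Counter starts at 0. Counting sequence:
  Step 1: counter = 1
  Step 2: counter = 2
  Step 3: counter = 3
  Step 4: counter = 4
  Step 5: counter = 5
  Step 6: counter = 6
  Step 7: counter = 7
Counter reached 7 -> halt
Total steps = 7

7


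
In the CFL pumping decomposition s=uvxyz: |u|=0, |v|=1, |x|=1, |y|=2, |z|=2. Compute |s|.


|s| = |u| + |v| + |x| + |y| + |z|
= 0 + 1 + 1 + 2 + 2
= 1 + 1 + 4
= 2 + 4
= 6

6


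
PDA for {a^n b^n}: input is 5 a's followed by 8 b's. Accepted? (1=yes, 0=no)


Language requires equal numbers of a's and b's
PDA pushes for each 'a', pops for each 'b'
Number of a's = 5
Number of b's = 8
5 != 8 -> Reject

0


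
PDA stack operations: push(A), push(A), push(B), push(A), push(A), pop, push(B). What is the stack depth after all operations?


Tracing stack operations:
  push(A) -> stack = [A], depth=1
  push(A) -> stack = [A,A], depth=2
  push(B) -> stack = [A,A,B], depth=3
  push(A) -> stack = [A,A,B,A], depth=4
  push(A) -> stack = [A,A,B,A,A], depth=5
  pop -> removed A, stack = [A,A,B,A], depth=4
  push(B) -> stack = [A,A,B,A,B], depth=5
Final depth = 5

5


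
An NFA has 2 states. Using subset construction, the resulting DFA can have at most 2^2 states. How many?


NFA has 2 states
Subset construction: each DFA state = subset of NFA states
Maximum subsets = 2^2
2^2 = 4

4


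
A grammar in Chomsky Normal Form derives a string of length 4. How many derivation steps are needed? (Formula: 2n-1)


Chomsky Normal Form derivation:
String length n = 4
Each step either:
  - Splits a nonterminal into two (n-1 such steps)
  - Converts a nonterminal to terminal (n such steps)
Total = (n-1) + n = 2n - 1
= 2(4) - 1
= 8 - 1
= 7

7


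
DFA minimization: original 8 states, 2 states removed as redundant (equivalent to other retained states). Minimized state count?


Original DFA: 8 states
Redundant states removed: 2
Minimized states = original - removed
= 8 - 2
= 6

6


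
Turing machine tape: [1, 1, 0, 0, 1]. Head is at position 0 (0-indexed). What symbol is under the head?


Tape: [1, 1, 0, 0, 1]
Positions: 0 1 2 3 4
Values:    1 1 0 0 1
Head at position 0
tape[0] = 1

1


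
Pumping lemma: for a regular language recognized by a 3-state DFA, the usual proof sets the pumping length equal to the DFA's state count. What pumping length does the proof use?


Pumping lemma for regular languages (standard proof):
Take p = |Q|, the number of DFA states.
Any string of length >= |Q| passes through |Q|+1 states while reading its first |Q| symbols,
so by pigeonhole some state repeats, giving the loop that can be pumped.
Here |Q| = 3
Therefore the proof uses p = 3

3


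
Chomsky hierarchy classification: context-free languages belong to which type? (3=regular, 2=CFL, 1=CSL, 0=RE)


Chomsky hierarchy levels:
  Type 3: Regular (DFA/NFA/regex)
  Type 2: Context-free (PDA)
  Type 1: Context-sensitive
  Type 0: Recursively enumerable (TM)
'context-free' corresponds to Type 2

2


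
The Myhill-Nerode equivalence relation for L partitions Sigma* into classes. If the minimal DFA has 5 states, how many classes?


Myhill-Nerode theorem:
Number of equivalence classes = number of states in minimal DFA
Minimal DFA states = 5
Therefore equivalence classes = 5

5


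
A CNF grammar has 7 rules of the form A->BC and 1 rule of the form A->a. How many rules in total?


CNF allows two rule forms:
  A -> BC (binary): 7 rules
  A -> a (terminal): 1 rule
Total = 7 + 1 = 8

8


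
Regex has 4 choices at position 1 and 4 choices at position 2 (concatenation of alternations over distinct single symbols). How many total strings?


First group: 4 alternatives
Second group: 4 alternatives
Concatenation: each choice from group 1 pairs with each from group 2
Total = 4 x 4 = 16

16


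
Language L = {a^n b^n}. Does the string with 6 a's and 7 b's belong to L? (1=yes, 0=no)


Language requires equal numbers of a's and b's
PDA pushes for each 'a', pops for each 'b'
Number of a's = 6
Number of b's = 7
6 != 7 -> Reject

0


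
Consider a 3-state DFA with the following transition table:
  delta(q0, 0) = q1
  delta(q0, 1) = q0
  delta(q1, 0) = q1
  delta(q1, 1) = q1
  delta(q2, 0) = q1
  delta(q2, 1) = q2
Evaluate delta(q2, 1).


Looking up transition function:
delta(q2, 1) in the table
Row: q2, Column: 1
Result: q2

q2


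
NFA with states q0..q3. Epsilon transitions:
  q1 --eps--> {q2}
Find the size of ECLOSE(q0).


Starting from q0
Initialize closure = {q0}
q0 has no outgoing epsilon transitions -> nothing to add
Final closure: {q0}
Size = 1

1


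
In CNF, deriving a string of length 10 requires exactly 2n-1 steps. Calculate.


Chomsky Normal Form derivation:
String length n = 10
Each step either:
  - Splits a nonterminal into two (n-1 such steps)
  - Converts a nonterminal to terminal (n such steps)
Total = (n-1) + n = 2n - 1
= 2(10) - 1
= 20 - 1
= 19

19


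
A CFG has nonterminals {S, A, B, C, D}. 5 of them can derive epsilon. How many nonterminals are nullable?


Nonterminals: {S, A, B, C, D}
A nonterminal is nullable if it can derive epsilon
Counting nullable nonterminals: 5
Total nullable = 5

5


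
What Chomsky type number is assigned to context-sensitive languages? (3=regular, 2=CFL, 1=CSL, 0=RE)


Chomsky hierarchy levels:
  Type 3: Regular (DFA/NFA/regex)
  Type 2: Context-free (PDA)
  Type 1: Context-sensitive
  Type 0: Recursively enumerable (TM)
'context-sensitive' corresponds to Type 1

1


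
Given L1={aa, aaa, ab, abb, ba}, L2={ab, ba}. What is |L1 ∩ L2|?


L1 = {aa, aaa, ab, abb, ba}
L2 = {ab, ba}
Checking each string in L1 against L2:
  'aa': in L2? No
  'aaa': in L2? No
  'ab': in L2? Yes
  'abb': in L2? No
  'ba': in L2? Yes
Intersection = {ab, ba}
|L1 ∩ L2| = 2

2


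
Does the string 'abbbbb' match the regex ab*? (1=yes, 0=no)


Pattern: ab*
String: 'abbbbb'
Pattern requires: exactly one 'a' followed by zero or more 'b's
First char is 'a' -> OK
Rest 'bbbbb': all b's? Yes
Result: 1

1


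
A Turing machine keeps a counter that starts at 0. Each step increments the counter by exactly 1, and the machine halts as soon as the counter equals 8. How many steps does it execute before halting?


Counter starts at 0. Counting sequence:
  Step 1: counter = 1
  Step 2: counter = 2
  Step 3: counter = 3
  Step 4: counter = 4
  Step 5: counter = 5
  Step 6: counter = 6
  Step 7: counter = 7
  Step 8: counter = 8
Counter reached 8 -> halt
Total steps = 8

8


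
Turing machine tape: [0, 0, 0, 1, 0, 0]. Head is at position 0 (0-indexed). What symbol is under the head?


Tape: [0, 0, 0, 1, 0, 0]
Positions: 0 1 2 3 4 5
Values:    0 0 0 1 0 0
Head at position 0
tape[0] = 0

0


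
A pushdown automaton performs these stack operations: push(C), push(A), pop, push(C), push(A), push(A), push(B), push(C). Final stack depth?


Tracing stack operations:
  push(C) -> stack = [C], depth=1
  push(A) -> stack = [C,A], depth=2
  pop -> removed A, stack = [C], depth=1
  push(C) -> stack = [C,C], depth=2
  push(A) -> stack = [C,C,A], depth=3
  push(A) -> stack = [C,C,A,A], depth=4
  push(B) -> stack = [C,C,A,A,B], depth=5
  push(C) -> stack = [C,C,A,A,B,C], depth=6
Final depth = 6

6


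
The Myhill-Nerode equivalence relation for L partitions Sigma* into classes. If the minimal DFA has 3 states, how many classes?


Myhill-Nerode theorem:
Number of equivalence classes = number of states in minimal DFA
Minimal DFA states = 3
Therefore equivalence classes = 3

3


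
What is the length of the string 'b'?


String: 'b'
Counting characters:
  'b' appears 1 time(s)
Total length = 0 + 1 = 1

1


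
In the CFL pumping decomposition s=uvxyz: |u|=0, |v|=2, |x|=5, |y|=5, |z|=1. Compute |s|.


|s| = |u| + |v| + |x| + |y| + |z|
= 0 + 2 + 5 + 5 + 1
= 2 + 5 + 6
= 7 + 6
= 13

13


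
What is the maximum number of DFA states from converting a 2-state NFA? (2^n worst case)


NFA has 2 states
Subset construction: each DFA state = subset of NFA states
Maximum subsets = 2^2
2^2 = 4

4


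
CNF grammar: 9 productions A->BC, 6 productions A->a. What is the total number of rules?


CNF allows two rule forms:
  A -> BC (binary): 9 rules
  A -> a (terminal): 6 rules
Total = 9 + 6 = 15

15


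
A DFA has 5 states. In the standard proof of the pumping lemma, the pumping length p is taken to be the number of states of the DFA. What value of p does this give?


Pumping lemma for regular languages (standard proof):
Take p = |Q|, the number of DFA states.
Any string of length >= |Q| passes through |Q|+1 states while reading its first |Q| symbols,
so by pigeonhole some state repeats, giving the loop that can be pumped.
Here |Q| = 5
Therefore the proof uses p = 5

5


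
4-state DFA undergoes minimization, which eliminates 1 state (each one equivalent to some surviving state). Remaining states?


Original DFA: 4 states
Redundant states removed: 1
Minimized states = original - removed
= 4 - 1
= 3

3


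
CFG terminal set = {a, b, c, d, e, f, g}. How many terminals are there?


Terminal symbols: a, b, c, d, e, f, g
Counting each: a (#1), b (#2), c (#3), d (#4), e (#5), f (#6), g (#7)
Total = 7

7


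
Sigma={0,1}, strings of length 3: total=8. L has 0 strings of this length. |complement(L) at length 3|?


Alphabet: {0,1}
String length: 3
Total strings of length 3 = 2^3 = 8
Strings in L = 0
Complement = total - |L|
= 8 - 0
= 8

8


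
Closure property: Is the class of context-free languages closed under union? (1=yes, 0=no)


CFL closure properties:
  Closed under: union, concatenation, Kleene star
  NOT closed under: intersection, complement
Operation 'union' is in closed list -> Yes (closed)

1


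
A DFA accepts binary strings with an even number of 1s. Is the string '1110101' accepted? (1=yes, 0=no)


DFA has 2 states: q_even (start, accept=yes) and q_odd
Processing string '1110101' character by character:
  Position 0: read '1', 1-count=1 -> q_odd
  Position 1: read '1', 1-count=2 -> q_even
  Position 2: read '1', 1-count=3 -> q_odd
  Position 3: read '0', 1-count=3 -> q_odd (no change)
  Position 4: read '1', 1-count=4 -> q_even
  Position 5: read '0', 1-count=4 -> q_even (no change)
  Position 6: read '1', 1-count=5 -> q_odd
Final state: q_odd, total 1s = 5 (odd); the DFA requires an even count -> reject

0


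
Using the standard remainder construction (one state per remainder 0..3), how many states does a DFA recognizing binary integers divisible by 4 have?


Divisibility by 4 is tracked via the remainder mod 4: 0, 1, ..., 3
The construction assigns one state to each remainder
Number of remainders = 4

4


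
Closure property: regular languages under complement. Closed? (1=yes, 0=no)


Regular languages are closed under:
- Union (DFA product construction)
- Intersection (DFA product construction)
- Complement (swap accept/reject states)
- Concatenation (NFA construction)
- Kleene star (NFA construction)
complement is in this list
Therefore: closed

1


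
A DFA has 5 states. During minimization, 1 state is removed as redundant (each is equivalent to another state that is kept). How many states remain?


Original DFA: 5 states
Redundant states removed: 1
Minimized states = original - removed
= 5 - 1
= 4

4


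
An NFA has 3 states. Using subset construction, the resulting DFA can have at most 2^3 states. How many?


NFA has 3 states
Subset construction: each DFA state = subset of NFA states
Maximum subsets = 2^3
2^3 = 8

8


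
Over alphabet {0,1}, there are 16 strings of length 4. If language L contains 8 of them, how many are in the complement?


Alphabet: {0,1}
String length: 4
Total strings of length 4 = 2^4 = 16
Strings in L = 8
Complement = total - |L|
= 16 - 8
= 8

8


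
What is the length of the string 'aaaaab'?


String: 'aaaaab'
Counting characters:
  'a' appears 5 time(s)
  'b' appears 1 time(s)
Total length = 5 + 1 = 6

6


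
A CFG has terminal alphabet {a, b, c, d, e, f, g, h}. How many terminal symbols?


Terminal symbols: a, b, c, d, e, f, g, h
Counting each: a (#1), b (#2), c (#3), d (#4), e (#5), f (#6), g (#7), h (#8)
Total = 8

8


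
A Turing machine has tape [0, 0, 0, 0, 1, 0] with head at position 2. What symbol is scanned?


Tape: [0, 0, 0, 0, 1, 0]
Positions: 0 1 2 3 4 5
Values:    0 0 0 0 1 0
Head at position 2
tape[2] = 0

0


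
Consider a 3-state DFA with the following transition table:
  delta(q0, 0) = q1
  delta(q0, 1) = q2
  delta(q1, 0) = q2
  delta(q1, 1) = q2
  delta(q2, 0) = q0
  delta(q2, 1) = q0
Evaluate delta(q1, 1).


Looking up transition function:
delta(q1, 1) in the table
Row: q1, Column: 1
Result: q2

q2


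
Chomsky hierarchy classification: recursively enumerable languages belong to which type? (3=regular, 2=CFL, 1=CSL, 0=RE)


Chomsky hierarchy levels:
  Type 3: Regular (DFA/NFA/regex)
  Type 2: Context-free (PDA)
  Type 1: Context-sensitive
  Type 0: Recursively enumerable (TM)
'recursively enumerable' corresponds to Type 0

0


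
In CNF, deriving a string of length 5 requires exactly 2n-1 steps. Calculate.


Chomsky Normal Form derivation:
String length n = 5
Each step either:
  - Splits a nonterminal into two (n-1 such steps)
  - Converts a nonterminal to terminal (n such steps)
Total = (n-1) + n = 2n - 1
= 2(5) - 1
= 10 - 1
= 9

9


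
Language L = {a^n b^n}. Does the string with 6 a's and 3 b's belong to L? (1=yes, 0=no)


Language requires equal numbers of a's and b's
PDA pushes for each 'a', pops for each 'b'
Number of a's = 6
Number of b's = 3
6 != 3 -> Reject

0


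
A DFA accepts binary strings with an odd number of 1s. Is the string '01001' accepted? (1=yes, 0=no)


DFA has 2 states: q_even (start, accept=no) and q_odd
Processing string '01001' character by character:
  Position 0: read '0', 1-count=0 -> q_even (no change)
  Position 1: read '1', 1-count=1 -> q_odd
  Position 2: read '0', 1-count=1 -> q_odd (no change)
  Position 3: read '0', 1-count=1 -> q_odd (no change)
  Position 4: read '1', 1-count=2 -> q_even
Final state: q_even, total 1s = 2 (even); the DFA requires an odd count -> reject

0


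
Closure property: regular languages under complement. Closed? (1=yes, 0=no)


Regular languages are closed under:
- Union (DFA product construction)
- Intersection (DFA product construction)
- Complement (swap accept/reject states)
- Concatenation (NFA construction)
- Kleene star (NFA construction)
complement is in this list
Therefore: closed

1


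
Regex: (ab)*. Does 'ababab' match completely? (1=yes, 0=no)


Pattern: (ab)*
String: 'ababab'
Pattern requires: zero or more repetitions of 'ab'
Pairs: ['ab', 'ab', 'ab']
All pairs are 'ab'? Yes
Result: 1

1


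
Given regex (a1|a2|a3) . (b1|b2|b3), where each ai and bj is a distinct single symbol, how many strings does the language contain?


First group: 3 alternatives
Second group: 3 alternatives
Concatenation: each choice from group 1 pairs with each from group 2
Total = 3 x 3 = 9

9


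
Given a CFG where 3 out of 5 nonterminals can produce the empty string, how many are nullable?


Nonterminals: {S, A, B, C, D}
A nonterminal is nullable if it can derive epsilon
Counting nullable nonterminals: 3
Total nullable = 3

3


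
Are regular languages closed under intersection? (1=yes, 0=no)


Regular languages are closed under all standard operations:
- Union: Yes (product construction)
- Intersection: Yes (product construction)
- Complement: Yes (swap accept/reject)
- Concatenation: Yes (NFA construction)
Operation: intersection -> Closed

1


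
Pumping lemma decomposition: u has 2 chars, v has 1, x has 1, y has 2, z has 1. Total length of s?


|s| = |u| + |v| + |x| + |y| + |z|
= 2 + 1 + 1 + 2 + 1
= 3 + 1 + 3
= 4 + 3
= 7

7


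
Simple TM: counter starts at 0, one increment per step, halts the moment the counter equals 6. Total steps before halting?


Counter starts at 0. Counting sequence:
  Step 1: counter = 1
  Step 2: counter = 2
  Step 3: counter = 3
  Step 4: counter = 4
  Step 5: counter = 5
  Step 6: counter = 6
Counter reached 6 -> halt
Total steps = 6

6


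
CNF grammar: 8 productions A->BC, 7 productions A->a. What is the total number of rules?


CNF allows two rule forms:
  A -> BC (binary): 8 rules
  A -> a (terminal): 7 rules
Total = 8 + 7 = 15

15


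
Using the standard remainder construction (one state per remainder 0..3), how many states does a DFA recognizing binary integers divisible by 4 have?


Divisibility by 4 is tracked via the remainder mod 4: 0, 1, ..., 3
The construction assigns one state to each remainder
Number of remainders = 4

4


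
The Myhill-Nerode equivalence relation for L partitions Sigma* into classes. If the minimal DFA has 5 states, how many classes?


Myhill-Nerode theorem:
Number of equivalence classes = number of states in minimal DFA
Minimal DFA states = 5
Therefore equivalence classes = 5

5


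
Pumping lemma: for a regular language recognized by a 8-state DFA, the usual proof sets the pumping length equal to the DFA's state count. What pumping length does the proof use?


Pumping lemma for regular languages (standard proof):
Take p = |Q|, the number of DFA states.
Any string of length >= |Q| passes through |Q|+1 states while reading its first |Q| symbols,
so by pigeonhole some state repeats, giving the loop that can be pumped.
Here |Q| = 8
Therefore the proof uses p = 8

8


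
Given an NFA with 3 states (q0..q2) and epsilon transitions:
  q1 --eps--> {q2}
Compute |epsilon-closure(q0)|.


Starting from q0
Initialize closure = {q0}
q0 has no outgoing epsilon transitions -> nothing to add
Final closure: {q0}
Size = 1

1
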